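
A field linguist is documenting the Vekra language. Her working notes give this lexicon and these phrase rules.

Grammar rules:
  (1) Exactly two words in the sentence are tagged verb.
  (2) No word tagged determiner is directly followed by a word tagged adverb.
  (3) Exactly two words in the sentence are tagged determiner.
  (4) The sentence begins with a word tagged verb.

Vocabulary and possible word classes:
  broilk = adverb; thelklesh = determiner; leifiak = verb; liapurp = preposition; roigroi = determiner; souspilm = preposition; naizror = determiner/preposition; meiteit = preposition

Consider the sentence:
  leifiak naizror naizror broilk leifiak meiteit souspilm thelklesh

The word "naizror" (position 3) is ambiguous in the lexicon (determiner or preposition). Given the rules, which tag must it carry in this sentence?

preposition

Candidates per position — 1:leifiak {verb}; 2:naizror {determiner,preposition}; 3:naizror {determiner,preposition}; 4:broilk {adverb}; 5:leifiak {verb}; 6:meiteit {preposition}; 7:souspilm {preposition}; 8:thelklesh {determiner}.
If word 3 were determiner, no tagging could satisfy rule 2; so word 3 is preposition.
If word 2 were preposition, no tagging could satisfy rule 3; so word 2 is determiner.
The only consistent sequence is: verb determiner preposition adverb verb preposition preposition determiner.
Check: rule 1 satisfied; rule 2 satisfied; rule 3 satisfied; rule 4 satisfied.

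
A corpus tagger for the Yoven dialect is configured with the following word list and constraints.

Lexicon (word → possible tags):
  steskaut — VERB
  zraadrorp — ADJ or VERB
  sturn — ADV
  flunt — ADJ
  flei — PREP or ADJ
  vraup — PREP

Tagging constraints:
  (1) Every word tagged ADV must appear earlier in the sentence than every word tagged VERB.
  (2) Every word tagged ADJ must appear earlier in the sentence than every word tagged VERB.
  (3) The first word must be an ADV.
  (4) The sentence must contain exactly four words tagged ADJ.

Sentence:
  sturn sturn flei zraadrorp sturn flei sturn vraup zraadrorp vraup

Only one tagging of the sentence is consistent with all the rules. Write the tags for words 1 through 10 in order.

Candidates per position — 1:sturn {ADV}; 2:sturn {ADV}; 3:flei {PREP,ADJ}; 4:zraadrorp {ADJ,VERB}; 5:sturn {ADV}; 6:flei {PREP,ADJ}; 7:sturn {ADV}; 8:vraup {PREP}; 9:zraadrorp {ADJ,VERB}; 10:vraup {PREP}.
Position 3: tagging it PREP would leave rule 4 unsatisfiable, so it must be ADJ.
Position 4: tagging it VERB would leave rule 1 unsatisfiable, so it must be ADJ.
Position 6: tagging it PREP would leave rule 4 unsatisfiable, so it must be ADJ.
Position 9: tagging it VERB would leave rule 4 unsatisfiable, so it must be ADJ.
The only consistent sequence is: ADV ADV ADJ ADJ ADV ADJ ADV PREP ADJ PREP.
Check: rule 1 satisfied; rule 2 satisfied; rule 3 satisfied; rule 4 satisfied.

ADV ADV ADJ ADJ ADV ADJ ADV PREP ADJ PREP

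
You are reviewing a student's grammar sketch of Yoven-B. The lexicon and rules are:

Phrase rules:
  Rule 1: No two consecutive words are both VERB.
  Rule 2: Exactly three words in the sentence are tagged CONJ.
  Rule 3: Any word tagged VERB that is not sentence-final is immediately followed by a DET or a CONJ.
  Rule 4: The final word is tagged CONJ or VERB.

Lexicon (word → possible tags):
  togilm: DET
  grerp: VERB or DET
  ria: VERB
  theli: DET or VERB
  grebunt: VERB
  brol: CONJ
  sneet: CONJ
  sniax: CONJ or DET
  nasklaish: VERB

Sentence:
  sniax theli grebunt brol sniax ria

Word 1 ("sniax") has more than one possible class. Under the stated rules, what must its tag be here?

CONJ

Candidates per position — 1:sniax {CONJ,DET}; 2:theli {DET,VERB}; 3:grebunt {VERB}; 4:brol {CONJ}; 5:sniax {CONJ,DET}; 6:ria {VERB}.
If word 1 were DET, no tagging could satisfy rule 2; so word 1 is CONJ.
If word 2 were VERB, no tagging could satisfy rule 1; so word 2 is DET.
If word 5 were DET, no tagging could satisfy rule 2; so word 5 is CONJ.
So the tagging must be: CONJ DET VERB CONJ CONJ VERB.
Check: rule 1 ✓; rule 2 ✓; rule 3 ✓; rule 4 ✓.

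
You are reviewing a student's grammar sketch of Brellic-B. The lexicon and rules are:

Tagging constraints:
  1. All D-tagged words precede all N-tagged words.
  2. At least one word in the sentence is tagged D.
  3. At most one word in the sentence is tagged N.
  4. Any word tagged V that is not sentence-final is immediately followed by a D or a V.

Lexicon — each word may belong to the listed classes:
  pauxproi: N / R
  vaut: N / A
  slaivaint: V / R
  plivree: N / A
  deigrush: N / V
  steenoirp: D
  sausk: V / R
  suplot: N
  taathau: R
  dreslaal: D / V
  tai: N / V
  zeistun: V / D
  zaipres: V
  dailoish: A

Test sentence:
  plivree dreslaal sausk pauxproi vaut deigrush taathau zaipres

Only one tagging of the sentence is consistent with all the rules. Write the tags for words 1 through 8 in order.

Candidates per position — 1:plivree {N,A}; 2:dreslaal {D,V}; 3:sausk {V,R}; 4:pauxproi {N,R}; 5:vaut {N,A}; 6:deigrush {N,V}; 7:taathau {R}; 8:zaipres {V}.
Position 2: V is ruled out by rule 2; that leaves D.
Position 3: V is ruled out by rule 4; that leaves R.
Position 6: V is ruled out by rule 4; that leaves N.
Position 1: N is ruled out by rule 1; that leaves A.
Position 4: N is ruled out by rule 3; that leaves R.
Position 5: N is ruled out by rule 3; that leaves A.
So the tagging must be: A D R R A N R V.
Rule-by-rule: rule 1 satisfied; rule 2 satisfied; rule 3 satisfied; rule 4 satisfied.

A D R R A N R V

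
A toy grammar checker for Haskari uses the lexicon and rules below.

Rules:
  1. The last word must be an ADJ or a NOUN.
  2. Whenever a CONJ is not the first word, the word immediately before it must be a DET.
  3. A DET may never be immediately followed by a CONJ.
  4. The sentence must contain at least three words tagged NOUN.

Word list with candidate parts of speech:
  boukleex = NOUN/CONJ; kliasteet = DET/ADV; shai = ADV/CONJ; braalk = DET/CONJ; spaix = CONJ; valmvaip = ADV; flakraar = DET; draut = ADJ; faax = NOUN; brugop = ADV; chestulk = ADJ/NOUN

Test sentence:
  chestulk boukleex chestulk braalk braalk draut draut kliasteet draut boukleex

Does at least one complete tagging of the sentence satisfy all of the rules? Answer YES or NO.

YES

Candidates per position — 1:chestulk {ADJ,NOUN}; 2:boukleex {NOUN,CONJ}; 3:chestulk {ADJ,NOUN}; 4:braalk {DET,CONJ}; 5:braalk {DET,CONJ}; 6:draut {ADJ}; 7:draut {ADJ}; 8:kliasteet {DET,ADV}; 9:draut {ADJ}; 10:boukleex {NOUN,CONJ}.
One satisfying assignment: ADJ NOUN NOUN DET DET ADJ ADJ DET ADJ NOUN.
Checking: rule 1 ✓; rule 2 ✓; rule 3 ✓; rule 4 ✓.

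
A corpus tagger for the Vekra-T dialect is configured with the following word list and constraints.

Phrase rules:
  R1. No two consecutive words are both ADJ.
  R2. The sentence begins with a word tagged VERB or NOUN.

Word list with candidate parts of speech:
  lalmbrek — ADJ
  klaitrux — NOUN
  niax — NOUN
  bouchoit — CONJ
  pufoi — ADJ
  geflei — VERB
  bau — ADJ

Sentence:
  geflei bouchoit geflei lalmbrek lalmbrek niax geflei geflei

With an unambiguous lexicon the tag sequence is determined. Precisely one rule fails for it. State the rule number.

1

Fixed tagging: VERB CONJ VERB ADJ ADJ NOUN VERB VERB.
Rule check: R1 violated, R2 holds.
Only rule 1 fails.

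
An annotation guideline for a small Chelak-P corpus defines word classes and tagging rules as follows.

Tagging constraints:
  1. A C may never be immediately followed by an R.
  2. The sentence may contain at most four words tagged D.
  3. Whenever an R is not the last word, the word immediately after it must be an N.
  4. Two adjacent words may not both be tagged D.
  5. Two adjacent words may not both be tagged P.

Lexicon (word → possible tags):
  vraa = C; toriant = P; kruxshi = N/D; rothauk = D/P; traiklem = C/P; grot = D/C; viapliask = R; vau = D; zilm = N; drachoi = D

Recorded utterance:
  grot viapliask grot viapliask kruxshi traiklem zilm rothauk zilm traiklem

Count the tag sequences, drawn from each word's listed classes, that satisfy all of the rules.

0

Candidates per position — 1:grot {D,C}; 2:viapliask {R}; 3:grot {D,C}; 4:viapliask {R}; 5:kruxshi {N,D}; 6:traiklem {C,P}; 7:zilm {N}; 8:rothauk {D,P}; 9:zilm {N}; 10:traiklem {C,P}.
There are 64 candidate sequences in total.
Rule 3 cannot be satisfied by any choice of tags from the lexicon.
So there is no consistent tagging.
Count = 0.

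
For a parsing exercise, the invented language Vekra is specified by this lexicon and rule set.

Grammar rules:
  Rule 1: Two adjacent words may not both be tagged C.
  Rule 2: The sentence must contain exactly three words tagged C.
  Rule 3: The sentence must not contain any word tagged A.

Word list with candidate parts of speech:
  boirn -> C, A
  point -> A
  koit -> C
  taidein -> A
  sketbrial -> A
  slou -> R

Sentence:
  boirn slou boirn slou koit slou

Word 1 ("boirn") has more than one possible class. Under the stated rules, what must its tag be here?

C

Candidates per position — 1:boirn {C,A}; 2:slou {R}; 3:boirn {C,A}; 4:slou {R}; 5:koit {C}; 6:slou {R}.
If word 1 were A, no tagging could satisfy rule 2; so word 1 is C.
If word 3 were A, no tagging could satisfy rule 2; so word 3 is C.
The unique satisfying tagging is: C R C R C R.
Verifying each rule — rule 1 satisfied; rule 2 satisfied; rule 3 satisfied.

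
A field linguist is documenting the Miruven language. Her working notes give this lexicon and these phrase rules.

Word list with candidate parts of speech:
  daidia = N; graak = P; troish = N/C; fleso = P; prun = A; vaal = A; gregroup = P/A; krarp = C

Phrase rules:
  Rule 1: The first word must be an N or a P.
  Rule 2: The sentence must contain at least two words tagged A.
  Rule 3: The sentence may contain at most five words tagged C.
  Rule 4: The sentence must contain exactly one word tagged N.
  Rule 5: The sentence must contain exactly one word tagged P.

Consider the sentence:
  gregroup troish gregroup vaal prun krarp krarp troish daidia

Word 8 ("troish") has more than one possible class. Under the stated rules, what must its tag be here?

Candidates per position — 1:gregroup {P,A}; 2:troish {N,C}; 3:gregroup {P,A}; 4:vaal {A}; 5:prun {A}; 6:krarp {C}; 7:krarp {C}; 8:troish {N,C}; 9:daidia {N}.
Position 1: tagging it A would leave rule 1 unsatisfiable, so it must be P.
Position 2: tagging it N would leave rule 4 unsatisfiable, so it must be C.
Position 3: tagging it P would leave rule 5 unsatisfiable, so it must be A.
Position 8: tagging it N would leave rule 4 unsatisfiable, so it must be C.
The only consistent sequence is: P C A A A C C C N.
Checking: rule 1 holds; rule 2 holds; rule 3 holds; rule 4 holds; rule 5 holds.

C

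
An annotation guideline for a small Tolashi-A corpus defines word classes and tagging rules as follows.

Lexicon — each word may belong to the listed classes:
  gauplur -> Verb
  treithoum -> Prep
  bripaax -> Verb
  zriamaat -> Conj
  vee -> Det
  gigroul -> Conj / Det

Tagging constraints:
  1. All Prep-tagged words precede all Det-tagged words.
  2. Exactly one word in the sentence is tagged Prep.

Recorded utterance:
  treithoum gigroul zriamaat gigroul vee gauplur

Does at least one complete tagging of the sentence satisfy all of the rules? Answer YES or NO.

Candidates per position — 1:treithoum {Prep}; 2:gigroul {Conj,Det}; 3:zriamaat {Conj}; 4:gigroul {Conj,Det}; 5:vee {Det}; 6:gauplur {Verb}.
One satisfying assignment: Prep Conj Conj Det Det Verb.
Rule-by-rule: rule 1 ✓; rule 2 ✓.

YES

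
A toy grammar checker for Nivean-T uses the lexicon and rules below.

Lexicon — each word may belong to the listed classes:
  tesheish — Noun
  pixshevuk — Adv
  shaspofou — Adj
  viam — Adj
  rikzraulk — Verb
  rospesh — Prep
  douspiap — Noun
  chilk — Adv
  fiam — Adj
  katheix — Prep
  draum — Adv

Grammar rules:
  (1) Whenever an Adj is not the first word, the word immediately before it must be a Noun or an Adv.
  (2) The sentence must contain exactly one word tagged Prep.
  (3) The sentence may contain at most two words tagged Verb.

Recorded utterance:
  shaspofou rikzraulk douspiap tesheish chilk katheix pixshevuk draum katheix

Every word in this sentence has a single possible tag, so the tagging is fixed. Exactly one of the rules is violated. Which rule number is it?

2

Fixed tagging: Adj Verb Noun Noun Adv Prep Adv Adv Prep.
Checking each rule: R1 pass, R2 fail, R3 pass.
Only rule 2 fails.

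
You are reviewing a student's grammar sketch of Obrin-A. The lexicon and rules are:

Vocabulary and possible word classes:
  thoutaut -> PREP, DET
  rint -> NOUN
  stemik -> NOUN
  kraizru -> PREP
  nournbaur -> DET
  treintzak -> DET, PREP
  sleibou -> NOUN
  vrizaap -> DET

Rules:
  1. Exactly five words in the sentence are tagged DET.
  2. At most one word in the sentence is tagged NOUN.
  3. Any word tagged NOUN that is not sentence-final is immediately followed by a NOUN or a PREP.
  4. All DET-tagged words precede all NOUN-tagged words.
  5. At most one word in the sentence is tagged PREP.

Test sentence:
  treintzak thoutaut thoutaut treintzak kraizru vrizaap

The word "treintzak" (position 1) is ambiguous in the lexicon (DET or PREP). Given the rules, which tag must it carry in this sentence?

DET

Candidates per position — 1:treintzak {DET,PREP}; 2:thoutaut {PREP,DET}; 3:thoutaut {PREP,DET}; 4:treintzak {DET,PREP}; 5:kraizru {PREP}; 6:vrizaap {DET}.
Position 1: tagging it PREP would leave rule 1 unsatisfiable, so it must be DET.
Position 2: tagging it PREP would leave rule 1 unsatisfiable, so it must be DET.
Position 3: tagging it PREP would leave rule 1 unsatisfiable, so it must be DET.
Position 4: tagging it PREP would leave rule 1 unsatisfiable, so it must be DET.
So the tagging must be: DET DET DET DET PREP DET.
Rule-by-rule: rule 1 ✓; rule 2 ✓; rule 3 ✓; rule 4 ✓; rule 5 ✓.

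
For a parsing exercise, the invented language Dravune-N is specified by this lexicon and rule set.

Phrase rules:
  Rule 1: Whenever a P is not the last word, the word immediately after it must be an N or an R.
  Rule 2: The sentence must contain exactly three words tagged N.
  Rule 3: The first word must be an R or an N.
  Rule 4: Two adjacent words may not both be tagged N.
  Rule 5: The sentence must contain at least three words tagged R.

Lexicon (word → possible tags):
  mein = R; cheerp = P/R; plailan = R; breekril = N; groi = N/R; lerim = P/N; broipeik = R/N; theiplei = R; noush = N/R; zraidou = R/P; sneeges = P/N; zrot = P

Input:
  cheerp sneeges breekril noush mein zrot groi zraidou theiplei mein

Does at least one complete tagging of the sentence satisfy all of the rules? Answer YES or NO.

Candidates per position — 1:cheerp {P,R}; 2:sneeges {P,N}; 3:breekril {N}; 4:noush {N,R}; 5:mein {R}; 6:zrot {P}; 7:groi {N,R}; 8:zraidou {R,P}; 9:theiplei {R}; 10:mein {R}.
Every candidate sequence violates at least one rule; no consistent tagging exists.

NO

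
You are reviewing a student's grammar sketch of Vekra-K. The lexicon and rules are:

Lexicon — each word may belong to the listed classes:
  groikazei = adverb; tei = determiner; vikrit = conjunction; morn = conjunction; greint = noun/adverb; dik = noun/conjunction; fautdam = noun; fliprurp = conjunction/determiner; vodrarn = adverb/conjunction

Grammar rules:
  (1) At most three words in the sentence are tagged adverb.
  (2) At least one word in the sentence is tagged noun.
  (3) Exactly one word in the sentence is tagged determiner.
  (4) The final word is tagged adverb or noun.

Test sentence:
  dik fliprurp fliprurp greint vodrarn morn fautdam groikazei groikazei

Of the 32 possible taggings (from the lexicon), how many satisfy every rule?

12

Candidates per position — 1:dik {noun,conjunction}; 2:fliprurp {conjunction,determiner}; 3:fliprurp {conjunction,determiner}; 4:greint {noun,adverb}; 5:vodrarn {adverb,conjunction}; 6:morn {conjunction}; 7:fautdam {noun}; 8:groikazei {adverb}; 9:groikazei {adverb}.
There are 32 candidate sequences in total.
Checking each against the rules leaves 12 sequences.
Count = 12.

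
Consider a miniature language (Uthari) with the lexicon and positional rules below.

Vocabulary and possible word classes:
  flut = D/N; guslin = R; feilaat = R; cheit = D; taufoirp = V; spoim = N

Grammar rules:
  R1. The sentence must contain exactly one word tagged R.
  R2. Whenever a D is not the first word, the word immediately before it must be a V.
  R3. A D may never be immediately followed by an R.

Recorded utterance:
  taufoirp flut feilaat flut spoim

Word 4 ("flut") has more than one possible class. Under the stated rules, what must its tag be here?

N

Candidates per position — 1:taufoirp {V}; 2:flut {D,N}; 3:feilaat {R}; 4:flut {D,N}; 5:spoim {N}.
If word 2 were D, no tagging could satisfy rule 3; so word 2 is N.
If word 4 were D, no tagging could satisfy rule 2; so word 4 is N.
The unique satisfying tagging is: V N R N N.
Rule-by-rule: rule 1 ok; rule 2 ok; rule 3 ok.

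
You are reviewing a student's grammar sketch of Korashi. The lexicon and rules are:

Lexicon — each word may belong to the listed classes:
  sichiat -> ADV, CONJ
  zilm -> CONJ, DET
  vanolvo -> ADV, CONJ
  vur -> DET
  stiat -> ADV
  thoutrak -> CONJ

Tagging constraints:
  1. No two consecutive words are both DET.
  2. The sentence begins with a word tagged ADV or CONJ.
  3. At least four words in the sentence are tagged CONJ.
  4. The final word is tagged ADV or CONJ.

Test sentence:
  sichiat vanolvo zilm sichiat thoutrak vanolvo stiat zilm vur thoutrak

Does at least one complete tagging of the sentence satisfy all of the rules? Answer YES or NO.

YES

Candidates per position — 1:sichiat {ADV,CONJ}; 2:vanolvo {ADV,CONJ}; 3:zilm {CONJ,DET}; 4:sichiat {ADV,CONJ}; 5:thoutrak {CONJ}; 6:vanolvo {ADV,CONJ}; 7:stiat {ADV}; 8:zilm {CONJ,DET}; 9:vur {DET}; 10:thoutrak {CONJ}.
One satisfying assignment: ADV CONJ DET CONJ CONJ ADV ADV CONJ DET CONJ.
Checking: rule 1 holds; rule 2 holds; rule 3 holds; rule 4 holds.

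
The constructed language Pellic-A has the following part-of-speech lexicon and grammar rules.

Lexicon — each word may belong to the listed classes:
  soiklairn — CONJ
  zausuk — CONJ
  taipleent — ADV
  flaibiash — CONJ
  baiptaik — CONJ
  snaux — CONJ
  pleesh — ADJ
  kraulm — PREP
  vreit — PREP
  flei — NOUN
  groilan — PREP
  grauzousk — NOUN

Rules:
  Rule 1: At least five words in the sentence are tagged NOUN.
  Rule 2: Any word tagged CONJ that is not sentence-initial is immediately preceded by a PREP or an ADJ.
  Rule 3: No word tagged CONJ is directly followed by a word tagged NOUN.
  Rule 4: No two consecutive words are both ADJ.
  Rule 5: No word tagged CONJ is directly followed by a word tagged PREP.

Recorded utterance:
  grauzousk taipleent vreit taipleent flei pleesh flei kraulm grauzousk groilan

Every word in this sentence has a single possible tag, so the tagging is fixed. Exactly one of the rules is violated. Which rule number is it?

1

Fixed tagging: NOUN ADV PREP ADV NOUN ADJ NOUN PREP NOUN PREP.
Checking each rule: R1 violated, R2 holds, R3 holds, R4 holds, R5 holds.
Only rule 1 fails.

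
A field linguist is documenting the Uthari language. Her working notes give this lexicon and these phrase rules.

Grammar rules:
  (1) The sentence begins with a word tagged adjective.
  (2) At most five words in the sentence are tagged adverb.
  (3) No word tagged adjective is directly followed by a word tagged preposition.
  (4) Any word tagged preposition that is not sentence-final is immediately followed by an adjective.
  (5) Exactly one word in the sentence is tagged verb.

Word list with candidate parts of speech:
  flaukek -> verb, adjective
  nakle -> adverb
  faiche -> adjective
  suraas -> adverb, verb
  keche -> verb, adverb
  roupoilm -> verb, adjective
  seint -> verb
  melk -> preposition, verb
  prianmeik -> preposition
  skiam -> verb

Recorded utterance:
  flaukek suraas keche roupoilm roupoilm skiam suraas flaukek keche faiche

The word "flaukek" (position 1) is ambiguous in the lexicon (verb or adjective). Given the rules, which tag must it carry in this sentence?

adjective

Candidates per position — 1:flaukek {verb,adjective}; 2:suraas {adverb,verb}; 3:keche {verb,adverb}; 4:roupoilm {verb,adjective}; 5:roupoilm {verb,adjective}; 6:skiam {verb}; 7:suraas {adverb,verb}; 8:flaukek {verb,adjective}; 9:keche {verb,adverb}; 10:faiche {adjective}.
Word 1 cannot be verb — rule 1 would then fail for every completion. It is adjective.
Word 2 cannot be verb — rule 5 would then fail for every completion. It is adverb.
Word 3 cannot be verb — rule 5 would then fail for every completion. It is adverb.
Word 4 cannot be verb — rule 5 would then fail for every completion. It is adjective.
Word 5 cannot be verb — rule 5 would then fail for every completion. It is adjective.
Word 7 cannot be verb — rule 5 would then fail for every completion. It is adverb.
Word 8 cannot be verb — rule 5 would then fail for every completion. It is adjective.
Word 9 cannot be verb — rule 5 would then fail for every completion. It is adverb.
The unique satisfying tagging is: adjective adverb adverb adjective adjective verb adverb adjective adverb adjective.
Rule-by-rule: rule 1 satisfied; rule 2 satisfied; rule 3 satisfied; rule 4 satisfied; rule 5 satisfied.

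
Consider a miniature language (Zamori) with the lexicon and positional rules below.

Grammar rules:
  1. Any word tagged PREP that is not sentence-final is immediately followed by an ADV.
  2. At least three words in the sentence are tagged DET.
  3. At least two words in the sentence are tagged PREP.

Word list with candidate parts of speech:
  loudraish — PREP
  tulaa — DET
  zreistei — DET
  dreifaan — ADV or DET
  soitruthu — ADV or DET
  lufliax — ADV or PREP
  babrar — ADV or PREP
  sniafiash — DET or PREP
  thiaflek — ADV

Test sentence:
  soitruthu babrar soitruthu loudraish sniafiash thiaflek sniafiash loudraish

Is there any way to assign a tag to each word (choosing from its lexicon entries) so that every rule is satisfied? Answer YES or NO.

NO

Candidates per position — 1:soitruthu {ADV,DET}; 2:babrar {ADV,PREP}; 3:soitruthu {ADV,DET}; 4:loudraish {PREP}; 5:sniafiash {DET,PREP}; 6:thiaflek {ADV}; 7:sniafiash {DET,PREP}; 8:loudraish {PREP}.
Rule 1 cannot be satisfied by any choice of tags from the lexicon.
So there is no consistent tagging.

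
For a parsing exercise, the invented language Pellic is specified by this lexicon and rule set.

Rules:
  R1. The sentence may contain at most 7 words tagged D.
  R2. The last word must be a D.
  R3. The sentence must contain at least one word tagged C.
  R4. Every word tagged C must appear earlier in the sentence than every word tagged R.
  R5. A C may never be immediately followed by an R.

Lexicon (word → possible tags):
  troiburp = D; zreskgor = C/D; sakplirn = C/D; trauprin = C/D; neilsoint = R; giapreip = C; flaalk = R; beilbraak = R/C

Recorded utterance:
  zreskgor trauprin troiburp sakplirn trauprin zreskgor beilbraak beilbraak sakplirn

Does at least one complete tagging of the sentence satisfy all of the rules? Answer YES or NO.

YES

Candidates per position — 1:zreskgor {C,D}; 2:trauprin {C,D}; 3:troiburp {D}; 4:sakplirn {C,D}; 5:trauprin {C,D}; 6:zreskgor {C,D}; 7:beilbraak {R,C}; 8:beilbraak {R,C}; 9:sakplirn {C,D}.
One satisfying assignment: C D D C C D C C D.
Verifying each rule — rule 1 ✓; rule 2 ✓; rule 3 ✓; rule 4 ✓; rule 5 ✓.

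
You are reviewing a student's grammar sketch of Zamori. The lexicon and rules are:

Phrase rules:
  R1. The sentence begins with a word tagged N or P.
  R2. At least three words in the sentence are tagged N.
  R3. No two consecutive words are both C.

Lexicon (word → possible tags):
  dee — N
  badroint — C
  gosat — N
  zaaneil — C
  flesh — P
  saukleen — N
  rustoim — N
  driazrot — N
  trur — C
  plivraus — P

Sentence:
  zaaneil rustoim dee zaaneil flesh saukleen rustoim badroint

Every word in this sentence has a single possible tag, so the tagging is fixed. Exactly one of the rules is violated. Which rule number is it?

1

Fixed tagging: C N N C P N N C.
Rule check: R1 violated, R2 holds, R3 holds.
Only rule 1 fails.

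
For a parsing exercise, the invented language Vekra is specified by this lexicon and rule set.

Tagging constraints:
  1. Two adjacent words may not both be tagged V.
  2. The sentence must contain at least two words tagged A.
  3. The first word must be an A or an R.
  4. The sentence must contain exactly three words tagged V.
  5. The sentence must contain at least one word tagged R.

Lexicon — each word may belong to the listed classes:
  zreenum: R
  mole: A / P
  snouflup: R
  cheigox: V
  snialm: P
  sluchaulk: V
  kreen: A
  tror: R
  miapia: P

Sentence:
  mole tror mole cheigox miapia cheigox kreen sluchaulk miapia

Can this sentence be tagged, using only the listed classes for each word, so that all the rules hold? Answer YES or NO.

YES

Candidates per position — 1:mole {A,P}; 2:tror {R}; 3:mole {A,P}; 4:cheigox {V}; 5:miapia {P}; 6:cheigox {V}; 7:kreen {A}; 8:sluchaulk {V}; 9:miapia {P}.
One satisfying assignment: A R P V P V A V P.
Checking: rule 1 satisfied; rule 2 satisfied; rule 3 satisfied; rule 4 satisfied; rule 5 satisfied.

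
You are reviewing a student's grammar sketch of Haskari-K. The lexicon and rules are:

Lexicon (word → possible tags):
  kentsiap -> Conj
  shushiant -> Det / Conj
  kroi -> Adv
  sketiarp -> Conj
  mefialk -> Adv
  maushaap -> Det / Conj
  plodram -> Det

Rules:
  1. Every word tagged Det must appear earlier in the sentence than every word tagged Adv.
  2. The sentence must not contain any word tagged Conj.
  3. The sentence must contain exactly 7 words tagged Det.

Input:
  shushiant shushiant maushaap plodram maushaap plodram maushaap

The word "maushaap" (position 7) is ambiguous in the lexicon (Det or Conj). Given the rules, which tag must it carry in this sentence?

Det

Candidates per position — 1:shushiant {Det,Conj}; 2:shushiant {Det,Conj}; 3:maushaap {Det,Conj}; 4:plodram {Det}; 5:maushaap {Det,Conj}; 6:plodram {Det}; 7:maushaap {Det,Conj}.
Word 1 cannot be Conj — rule 2 would then fail for every completion. It is Det.
Word 2 cannot be Conj — rule 2 would then fail for every completion. It is Det.
Word 3 cannot be Conj — rule 2 would then fail for every completion. It is Det.
Word 5 cannot be Conj — rule 2 would then fail for every completion. It is Det.
Word 7 cannot be Conj — rule 2 would then fail for every completion. It is Det.
So the tagging must be: Det Det Det Det Det Det Det.
Verifying each rule — rule 1 ✓; rule 2 ✓; rule 3 ✓.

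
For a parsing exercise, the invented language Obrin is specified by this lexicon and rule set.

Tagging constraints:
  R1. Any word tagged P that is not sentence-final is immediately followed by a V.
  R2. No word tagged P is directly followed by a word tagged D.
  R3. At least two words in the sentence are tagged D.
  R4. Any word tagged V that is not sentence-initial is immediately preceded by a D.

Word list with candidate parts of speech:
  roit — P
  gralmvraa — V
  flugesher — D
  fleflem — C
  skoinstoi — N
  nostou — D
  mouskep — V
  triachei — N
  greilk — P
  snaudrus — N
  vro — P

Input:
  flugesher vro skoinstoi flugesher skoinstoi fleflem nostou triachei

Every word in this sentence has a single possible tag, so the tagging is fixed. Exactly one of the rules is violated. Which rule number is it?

1

Fixed tagging: D P N D N C D N.
Rule check: R1 fails, R2 ok, R3 ok, R4 ok.
Only rule 1 fails.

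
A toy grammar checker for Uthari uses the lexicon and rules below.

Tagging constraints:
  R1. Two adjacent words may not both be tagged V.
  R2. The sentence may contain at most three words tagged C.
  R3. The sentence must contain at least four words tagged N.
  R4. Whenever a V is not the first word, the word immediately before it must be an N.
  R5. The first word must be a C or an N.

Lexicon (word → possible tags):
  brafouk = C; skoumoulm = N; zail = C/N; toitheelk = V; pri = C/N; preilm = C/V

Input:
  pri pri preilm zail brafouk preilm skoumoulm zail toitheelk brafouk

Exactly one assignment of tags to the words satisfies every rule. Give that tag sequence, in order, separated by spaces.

N N V N C C N N V C

Candidates per position — 1:pri {C,N}; 2:pri {C,N}; 3:preilm {C,V}; 4:zail {C,N}; 5:brafouk {C}; 6:preilm {C,V}; 7:skoumoulm {N}; 8:zail {C,N}; 9:toitheelk {V}; 10:brafouk {C}.
If word 6 were V, no tagging could satisfy rule 4; so word 6 is C.
If word 8 were C, no tagging could satisfy rule 2; so word 8 is N.
If word 1 were C, no tagging could satisfy rule 2; so word 1 is N.
If word 2 were C, no tagging could satisfy rule 2; so word 2 is N.
If word 3 were C, no tagging could satisfy rule 2; so word 3 is V.
If word 4 were C, no tagging could satisfy rule 2; so word 4 is N.
The only consistent sequence is: N N V N C C N N V C.
Check: rule 1 satisfied; rule 2 satisfied; rule 3 satisfied; rule 4 satisfied; rule 5 satisfied.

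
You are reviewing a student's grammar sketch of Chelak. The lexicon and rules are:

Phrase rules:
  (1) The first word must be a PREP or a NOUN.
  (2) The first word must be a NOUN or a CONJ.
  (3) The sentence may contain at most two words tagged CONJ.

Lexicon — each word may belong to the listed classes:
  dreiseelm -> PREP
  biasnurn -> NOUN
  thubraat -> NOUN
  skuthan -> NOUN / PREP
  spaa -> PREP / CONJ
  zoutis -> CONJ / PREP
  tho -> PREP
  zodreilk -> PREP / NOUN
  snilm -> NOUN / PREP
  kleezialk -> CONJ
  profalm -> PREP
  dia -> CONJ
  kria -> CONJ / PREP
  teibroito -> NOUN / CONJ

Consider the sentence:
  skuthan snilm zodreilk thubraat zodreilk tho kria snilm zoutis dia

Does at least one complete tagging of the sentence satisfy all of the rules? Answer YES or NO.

Candidates per position — 1:skuthan {NOUN,PREP}; 2:snilm {NOUN,PREP}; 3:zodreilk {PREP,NOUN}; 4:thubraat {NOUN}; 5:zodreilk {PREP,NOUN}; 6:tho {PREP}; 7:kria {CONJ,PREP}; 8:snilm {NOUN,PREP}; 9:zoutis {CONJ,PREP}; 10:dia {CONJ}.
One satisfying assignment: NOUN NOUN PREP NOUN PREP PREP PREP PREP CONJ CONJ.
Rule-by-rule: rule 1 satisfied; rule 2 satisfied; rule 3 satisfied.

YES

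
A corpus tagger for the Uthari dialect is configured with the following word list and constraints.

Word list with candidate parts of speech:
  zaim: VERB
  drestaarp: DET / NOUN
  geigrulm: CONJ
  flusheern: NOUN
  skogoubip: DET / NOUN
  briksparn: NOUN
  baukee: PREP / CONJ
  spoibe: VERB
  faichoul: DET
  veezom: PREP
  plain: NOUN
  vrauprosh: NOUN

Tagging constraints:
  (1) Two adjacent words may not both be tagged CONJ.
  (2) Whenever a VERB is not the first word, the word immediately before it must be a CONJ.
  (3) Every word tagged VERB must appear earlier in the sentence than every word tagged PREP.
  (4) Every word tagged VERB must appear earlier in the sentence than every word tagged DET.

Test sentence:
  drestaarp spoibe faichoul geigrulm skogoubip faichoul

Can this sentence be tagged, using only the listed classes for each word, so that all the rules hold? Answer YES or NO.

NO

Candidates per position — 1:drestaarp {DET,NOUN}; 2:spoibe {VERB}; 3:faichoul {DET}; 4:geigrulm {CONJ}; 5:skogoubip {DET,NOUN}; 6:faichoul {DET}.
Rule 2 cannot be satisfied by any choice of tags from the lexicon.
So there is no consistent tagging.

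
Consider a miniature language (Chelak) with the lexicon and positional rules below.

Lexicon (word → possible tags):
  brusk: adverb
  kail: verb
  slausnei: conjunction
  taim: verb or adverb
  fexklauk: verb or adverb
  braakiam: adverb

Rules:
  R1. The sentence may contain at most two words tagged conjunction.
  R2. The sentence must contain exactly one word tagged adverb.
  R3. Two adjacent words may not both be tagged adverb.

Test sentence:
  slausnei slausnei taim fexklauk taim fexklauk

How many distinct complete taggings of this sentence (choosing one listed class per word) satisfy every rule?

4

Candidates per position — 1:slausnei {conjunction}; 2:slausnei {conjunction}; 3:taim {verb,adverb}; 4:fexklauk {verb,adverb}; 5:taim {verb,adverb}; 6:fexklauk {verb,adverb}.
There are 16 candidate sequences in total.
The sequences that satisfy every rule: conjunction conjunction verb verb verb adverb; conjunction conjunction verb verb adverb verb; conjunction conjunction verb adverb verb verb; conjunction conjunction adverb verb verb verb.
Count = 4.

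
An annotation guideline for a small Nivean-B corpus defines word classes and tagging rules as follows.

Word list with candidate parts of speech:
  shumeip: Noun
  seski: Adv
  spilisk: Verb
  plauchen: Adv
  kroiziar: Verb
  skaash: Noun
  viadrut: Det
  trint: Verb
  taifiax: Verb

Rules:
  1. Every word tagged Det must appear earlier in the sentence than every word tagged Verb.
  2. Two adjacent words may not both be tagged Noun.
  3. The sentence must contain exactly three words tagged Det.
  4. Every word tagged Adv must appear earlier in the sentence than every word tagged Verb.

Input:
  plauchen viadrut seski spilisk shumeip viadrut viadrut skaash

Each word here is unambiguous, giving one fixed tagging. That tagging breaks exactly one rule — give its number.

Fixed tagging: Adv Det Adv Verb Noun Det Det Noun.
Checking each rule: R1 fails, R2 ok, R3 ok, R4 ok.
Only rule 1 fails.

1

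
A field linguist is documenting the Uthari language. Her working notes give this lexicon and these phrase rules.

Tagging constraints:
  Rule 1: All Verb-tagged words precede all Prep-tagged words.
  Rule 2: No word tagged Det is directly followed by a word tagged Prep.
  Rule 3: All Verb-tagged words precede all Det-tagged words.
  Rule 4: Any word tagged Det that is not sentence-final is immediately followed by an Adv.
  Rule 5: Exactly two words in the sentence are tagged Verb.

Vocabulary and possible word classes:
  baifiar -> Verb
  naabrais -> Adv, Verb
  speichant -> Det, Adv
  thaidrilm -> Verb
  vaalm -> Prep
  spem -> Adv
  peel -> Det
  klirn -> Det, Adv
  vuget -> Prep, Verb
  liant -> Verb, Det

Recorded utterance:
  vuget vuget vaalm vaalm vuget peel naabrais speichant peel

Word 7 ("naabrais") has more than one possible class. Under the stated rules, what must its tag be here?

Adv

Candidates per position — 1:vuget {Prep,Verb}; 2:vuget {Prep,Verb}; 3:vaalm {Prep}; 4:vaalm {Prep}; 5:vuget {Prep,Verb}; 6:peel {Det}; 7:naabrais {Adv,Verb}; 8:speichant {Det,Adv}; 9:peel {Det}.
Position 5: tagging it Verb would leave rule 1 unsatisfiable, so it must be Prep.
Position 7: tagging it Verb would leave rule 1 unsatisfiable, so it must be Adv.
Position 8: tagging it Det would leave rule 4 unsatisfiable, so it must be Adv.
Position 1: tagging it Prep would leave rule 5 unsatisfiable, so it must be Verb.
Position 2: tagging it Prep would leave rule 5 unsatisfiable, so it must be Verb.
The only consistent sequence is: Verb Verb Prep Prep Prep Det Adv Adv Det.
Rule-by-rule: rule 1 holds; rule 2 holds; rule 3 holds; rule 4 holds; rule 5 holds.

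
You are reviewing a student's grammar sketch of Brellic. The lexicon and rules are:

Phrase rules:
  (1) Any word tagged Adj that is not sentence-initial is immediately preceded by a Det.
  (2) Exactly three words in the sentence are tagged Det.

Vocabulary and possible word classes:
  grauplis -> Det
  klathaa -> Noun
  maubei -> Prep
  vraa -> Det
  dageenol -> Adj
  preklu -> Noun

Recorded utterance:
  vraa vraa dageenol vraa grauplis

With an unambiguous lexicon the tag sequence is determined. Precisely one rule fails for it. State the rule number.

Fixed tagging: Det Det Adj Det Det.
Rule check: R1 pass, R2 fail.
Only rule 2 fails.

2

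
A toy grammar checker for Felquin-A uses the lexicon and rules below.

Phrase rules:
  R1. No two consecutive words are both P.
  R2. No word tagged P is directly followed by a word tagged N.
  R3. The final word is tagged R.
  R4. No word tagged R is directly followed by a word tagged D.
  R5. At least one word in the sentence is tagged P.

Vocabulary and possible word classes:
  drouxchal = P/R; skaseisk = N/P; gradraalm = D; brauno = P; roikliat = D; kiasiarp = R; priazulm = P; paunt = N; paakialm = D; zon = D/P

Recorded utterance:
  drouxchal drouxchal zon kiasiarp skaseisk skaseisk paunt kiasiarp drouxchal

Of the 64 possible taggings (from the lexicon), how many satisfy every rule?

Candidates per position — 1:drouxchal {P,R}; 2:drouxchal {P,R}; 3:zon {D,P}; 4:kiasiarp {R}; 5:skaseisk {N,P}; 6:skaseisk {N,P}; 7:paunt {N}; 8:kiasiarp {R}; 9:drouxchal {P,R}.
There are 64 candidate sequences in total.
The sequences that satisfy every rule: P R P R N N N R R; R P D R N N N R R; R R P R N N N R R.
Count = 3.

3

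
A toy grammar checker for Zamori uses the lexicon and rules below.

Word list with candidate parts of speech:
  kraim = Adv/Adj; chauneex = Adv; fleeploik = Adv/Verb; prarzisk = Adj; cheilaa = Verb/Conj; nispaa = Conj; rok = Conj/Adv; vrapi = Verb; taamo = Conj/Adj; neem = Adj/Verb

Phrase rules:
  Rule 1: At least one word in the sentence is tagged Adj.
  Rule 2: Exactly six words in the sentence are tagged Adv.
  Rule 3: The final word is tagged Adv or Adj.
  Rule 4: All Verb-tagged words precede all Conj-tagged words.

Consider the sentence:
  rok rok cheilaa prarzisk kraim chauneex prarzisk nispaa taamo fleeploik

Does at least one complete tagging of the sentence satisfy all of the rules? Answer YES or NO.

Candidates per position — 1:rok {Conj,Adv}; 2:rok {Conj,Adv}; 3:cheilaa {Verb,Conj}; 4:prarzisk {Adj}; 5:kraim {Adv,Adj}; 6:chauneex {Adv}; 7:prarzisk {Adj}; 8:nispaa {Conj}; 9:taamo {Conj,Adj}; 10:fleeploik {Adv,Verb}.
Rule 2 cannot be satisfied by any choice of tags from the lexicon.
So there is no consistent tagging.

NO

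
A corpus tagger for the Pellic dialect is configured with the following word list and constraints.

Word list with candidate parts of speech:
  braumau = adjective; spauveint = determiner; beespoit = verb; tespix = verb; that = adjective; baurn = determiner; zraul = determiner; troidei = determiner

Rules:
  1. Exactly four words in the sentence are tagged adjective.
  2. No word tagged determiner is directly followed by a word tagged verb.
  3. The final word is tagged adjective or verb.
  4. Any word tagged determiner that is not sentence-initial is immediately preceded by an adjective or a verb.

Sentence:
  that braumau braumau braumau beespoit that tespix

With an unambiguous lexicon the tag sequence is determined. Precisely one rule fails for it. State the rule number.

1

Fixed tagging: adjective adjective adjective adjective verb adjective verb.
Checking each rule: R1 fails, R2 ok, R3 ok, R4 ok.
Only rule 1 fails.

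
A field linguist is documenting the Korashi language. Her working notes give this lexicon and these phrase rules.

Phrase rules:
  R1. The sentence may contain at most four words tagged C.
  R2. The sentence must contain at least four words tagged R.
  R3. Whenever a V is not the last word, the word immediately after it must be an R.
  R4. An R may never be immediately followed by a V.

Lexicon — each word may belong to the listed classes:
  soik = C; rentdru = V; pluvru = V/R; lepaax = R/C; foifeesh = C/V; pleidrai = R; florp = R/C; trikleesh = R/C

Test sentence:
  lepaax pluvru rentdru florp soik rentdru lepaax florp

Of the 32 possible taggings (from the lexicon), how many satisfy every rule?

Candidates per position — 1:lepaax {R,C}; 2:pluvru {V,R}; 3:rentdru {V}; 4:florp {R,C}; 5:soik {C}; 6:rentdru {V}; 7:lepaax {R,C}; 8:florp {R,C}.
There are 32 candidate sequences in total.
Every candidate sequence violates at least one rule; no consistent tagging exists.
Count = 0.

0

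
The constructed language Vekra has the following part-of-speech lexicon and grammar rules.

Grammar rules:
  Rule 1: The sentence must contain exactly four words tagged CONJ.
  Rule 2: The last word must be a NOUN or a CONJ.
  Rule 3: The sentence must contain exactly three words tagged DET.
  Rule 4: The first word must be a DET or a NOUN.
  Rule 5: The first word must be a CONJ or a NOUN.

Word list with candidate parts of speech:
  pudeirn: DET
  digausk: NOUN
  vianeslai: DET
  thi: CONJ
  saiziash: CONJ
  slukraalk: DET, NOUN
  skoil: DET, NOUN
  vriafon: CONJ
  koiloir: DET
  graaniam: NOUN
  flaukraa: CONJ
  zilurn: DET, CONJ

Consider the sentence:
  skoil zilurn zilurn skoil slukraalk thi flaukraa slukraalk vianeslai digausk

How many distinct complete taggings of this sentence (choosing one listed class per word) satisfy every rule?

3

Candidates per position — 1:skoil {DET,NOUN}; 2:zilurn {DET,CONJ}; 3:zilurn {DET,CONJ}; 4:skoil {DET,NOUN}; 5:slukraalk {DET,NOUN}; 6:thi {CONJ}; 7:flaukraa {CONJ}; 8:slukraalk {DET,NOUN}; 9:vianeslai {DET}; 10:digausk {NOUN}.
There are 64 candidate sequences in total.
The sequences that satisfy every rule: NOUN CONJ CONJ DET DET CONJ CONJ NOUN DET NOUN; NOUN CONJ CONJ DET NOUN CONJ CONJ DET DET NOUN; NOUN CONJ CONJ NOUN DET CONJ CONJ DET DET NOUN.
Count = 3.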